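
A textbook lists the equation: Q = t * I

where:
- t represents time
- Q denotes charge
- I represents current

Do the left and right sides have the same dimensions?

Yes

t (time) has dimensions [T].
Q (charge) has dimensions [I T].
I (current) has dimensions [I].

Left side: [I T]
Right side: [I T]

Both sides have the same dimensions, so the equation is dimensionally consistent.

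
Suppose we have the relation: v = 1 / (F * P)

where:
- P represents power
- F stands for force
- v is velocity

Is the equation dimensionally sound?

No

P (power) has dimensions [L^2 M T^-3].
F (force) has dimensions [L M T^-2].
v (velocity) has dimensions [L T^-1].

Left side: [L T^-1]
Right side: [L^-3 M^-2 T^5]

The two sides have different dimensions, so the equation is NOT dimensionally consistent.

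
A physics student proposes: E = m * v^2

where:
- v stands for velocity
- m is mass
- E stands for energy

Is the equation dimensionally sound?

Yes

v (velocity) has dimensions [L T^-1].
m (mass) has dimensions [M].
E (energy) has dimensions [L^2 M T^-2].

Left side: [L^2 M T^-2]
Right side: [L^2 M T^-2]

Both sides have the same dimensions, so the equation is dimensionally consistent.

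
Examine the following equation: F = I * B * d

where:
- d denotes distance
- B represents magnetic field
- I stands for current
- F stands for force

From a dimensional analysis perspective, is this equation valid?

Yes

d (distance) has dimensions [L].
B (magnetic field) has dimensions [I^-1 M T^-2].
I (current) has dimensions [I].
F (force) has dimensions [L M T^-2].

Left side: [L M T^-2]
Right side: [L M T^-2]

Both sides have the same dimensions, so the equation is dimensionally consistent.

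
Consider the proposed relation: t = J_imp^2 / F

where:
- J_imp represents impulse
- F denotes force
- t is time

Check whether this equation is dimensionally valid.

No

J_imp (impulse) has dimensions [L M T^-1].
F (force) has dimensions [L M T^-2].
t (time) has dimensions [T].

Left side: [T]
Right side: [L M]

The two sides have different dimensions, so the equation is NOT dimensionally consistent.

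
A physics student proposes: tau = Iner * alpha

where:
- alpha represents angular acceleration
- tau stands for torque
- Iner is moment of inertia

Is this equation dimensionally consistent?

Yes

alpha (angular acceleration) has dimensions [T^-2].
tau (torque) has dimensions [L^2 M T^-2].
Iner (moment of inertia) has dimensions [L^2 M].

Left side: [L^2 M T^-2]
Right side: [L^2 M T^-2]

Both sides have the same dimensions, so the equation is dimensionally consistent.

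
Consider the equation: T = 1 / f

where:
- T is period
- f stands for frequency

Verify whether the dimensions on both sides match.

Yes

T (period) has dimensions [T].
f (frequency) has dimensions [T^-1].

Left side: [T]
Right side: [T]

Both sides have the same dimensions, so the equation is dimensionally consistent.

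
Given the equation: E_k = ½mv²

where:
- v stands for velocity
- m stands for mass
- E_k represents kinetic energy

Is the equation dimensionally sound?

Yes

v (velocity) has dimensions [L T^-1].
m (mass) has dimensions [M].
E_k (kinetic energy) has dimensions [L^2 M T^-2].

Left side: [L^2 M T^-2]
Right side: [L^2 M T^-2]

Both sides have the same dimensions, so the equation is dimensionally consistent.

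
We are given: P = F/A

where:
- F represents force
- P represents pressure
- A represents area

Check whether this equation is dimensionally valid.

Yes

F (force) has dimensions [L M T^-2].
P (pressure) has dimensions [L^-1 M T^-2].
A (area) has dimensions [L^2].

Left side: [L^-1 M T^-2]
Right side: [L^-1 M T^-2]

Both sides have the same dimensions, so the equation is dimensionally consistent.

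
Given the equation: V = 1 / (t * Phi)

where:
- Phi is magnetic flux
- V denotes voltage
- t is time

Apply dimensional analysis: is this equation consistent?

No

Phi (magnetic flux) has dimensions [I^-1 L^2 M T^-2].
V (voltage) has dimensions [I^-1 L^2 M T^-3].
t (time) has dimensions [T].

Left side: [I^-1 L^2 M T^-3]
Right side: [I L^-2 M^-1 T]

The two sides have different dimensions, so the equation is NOT dimensionally consistent.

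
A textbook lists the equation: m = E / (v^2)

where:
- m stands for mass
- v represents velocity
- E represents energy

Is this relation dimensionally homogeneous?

Yes

m (mass) has dimensions [M].
v (velocity) has dimensions [L T^-1].
E (energy) has dimensions [L^2 M T^-2].

Left side: [M]
Right side: [M]

Both sides have the same dimensions, so the equation is dimensionally consistent.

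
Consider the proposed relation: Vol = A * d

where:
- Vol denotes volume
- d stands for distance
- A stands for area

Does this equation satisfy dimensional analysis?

Yes

Vol (volume) has dimensions [L^3].
d (distance) has dimensions [L].
A (area) has dimensions [L^2].

Left side: [L^3]
Right side: [L^3]

Both sides have the same dimensions, so the equation is dimensionally consistent.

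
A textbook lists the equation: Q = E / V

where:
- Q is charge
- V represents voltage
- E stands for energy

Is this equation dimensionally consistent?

Yes

Q (charge) has dimensions [I T].
V (voltage) has dimensions [I^-1 L^2 M T^-3].
E (energy) has dimensions [L^2 M T^-2].

Left side: [I T]
Right side: [I T]

Both sides have the same dimensions, so the equation is dimensionally consistent.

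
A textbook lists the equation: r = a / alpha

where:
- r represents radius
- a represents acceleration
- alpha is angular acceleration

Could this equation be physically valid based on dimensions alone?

Yes

r (radius) has dimensions [L].
a (acceleration) has dimensions [L T^-2].
alpha (angular acceleration) has dimensions [T^-2].

Left side: [L]
Right side: [L]

Both sides have the same dimensions, so the equation is dimensionally consistent.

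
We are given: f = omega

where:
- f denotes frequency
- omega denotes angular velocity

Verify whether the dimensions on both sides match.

Yes

f (frequency) has dimensions [T^-1].
omega (angular velocity) has dimensions [T^-1].

Left side: [T^-1]
Right side: [T^-1]

Both sides have the same dimensions, so the equation is dimensionally consistent.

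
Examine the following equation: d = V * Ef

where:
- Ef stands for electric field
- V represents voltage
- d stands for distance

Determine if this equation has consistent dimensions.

No

Ef (electric field) has dimensions [I^-1 L M T^-3].
V (voltage) has dimensions [I^-1 L^2 M T^-3].
d (distance) has dimensions [L].

Left side: [L]
Right side: [I^-2 L^3 M^2 T^-6]

The two sides have different dimensions, so the equation is NOT dimensionally consistent.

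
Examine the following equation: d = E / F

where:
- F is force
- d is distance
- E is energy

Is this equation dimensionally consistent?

Yes

F (force) has dimensions [L M T^-2].
d (distance) has dimensions [L].
E (energy) has dimensions [L^2 M T^-2].

Left side: [L]
Right side: [L]

Both sides have the same dimensions, so the equation is dimensionally consistent.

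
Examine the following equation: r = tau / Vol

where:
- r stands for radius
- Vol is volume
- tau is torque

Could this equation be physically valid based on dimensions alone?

No

r (radius) has dimensions [L].
Vol (volume) has dimensions [L^3].
tau (torque) has dimensions [L^2 M T^-2].

Left side: [L]
Right side: [L^-1 M T^-2]

The two sides have different dimensions, so the equation is NOT dimensionally consistent.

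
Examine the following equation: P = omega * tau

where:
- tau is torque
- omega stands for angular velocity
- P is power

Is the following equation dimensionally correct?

Yes

tau (torque) has dimensions [L^2 M T^-2].
omega (angular velocity) has dimensions [T^-1].
P (power) has dimensions [L^2 M T^-3].

Left side: [L^2 M T^-3]
Right side: [L^2 M T^-3]

Both sides have the same dimensions, so the equation is dimensionally consistent.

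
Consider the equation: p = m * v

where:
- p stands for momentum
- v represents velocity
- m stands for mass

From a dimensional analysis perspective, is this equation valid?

Yes

p (momentum) has dimensions [L M T^-1].
v (velocity) has dimensions [L T^-1].
m (mass) has dimensions [M].

Left side: [L M T^-1]
Right side: [L M T^-1]

Both sides have the same dimensions, so the equation is dimensionally consistent.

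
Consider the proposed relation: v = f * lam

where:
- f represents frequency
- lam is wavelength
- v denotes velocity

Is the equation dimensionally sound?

Yes

f (frequency) has dimensions [T^-1].
lam (wavelength) has dimensions [L].
v (velocity) has dimensions [L T^-1].

Left side: [L T^-1]
Right side: [L T^-1]

Both sides have the same dimensions, so the equation is dimensionally consistent.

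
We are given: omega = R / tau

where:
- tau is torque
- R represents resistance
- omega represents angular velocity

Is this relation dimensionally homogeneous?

No

tau (torque) has dimensions [L^2 M T^-2].
R (resistance) has dimensions [I^-2 L^2 M T^-3].
omega (angular velocity) has dimensions [T^-1].

Left side: [T^-1]
Right side: [I^-2 T^-1]

The two sides have different dimensions, so the equation is NOT dimensionally consistent.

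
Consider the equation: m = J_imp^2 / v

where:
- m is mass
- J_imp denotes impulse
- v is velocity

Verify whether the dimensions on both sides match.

No

m (mass) has dimensions [M].
J_imp (impulse) has dimensions [L M T^-1].
v (velocity) has dimensions [L T^-1].

Left side: [M]
Right side: [L M^2 T^-1]

The two sides have different dimensions, so the equation is NOT dimensionally consistent.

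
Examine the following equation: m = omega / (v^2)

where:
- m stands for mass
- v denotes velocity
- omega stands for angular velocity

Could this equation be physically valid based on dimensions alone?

No

m (mass) has dimensions [M].
v (velocity) has dimensions [L T^-1].
omega (angular velocity) has dimensions [T^-1].

Left side: [M]
Right side: [L^-2 T]

The two sides have different dimensions, so the equation is NOT dimensionally consistent.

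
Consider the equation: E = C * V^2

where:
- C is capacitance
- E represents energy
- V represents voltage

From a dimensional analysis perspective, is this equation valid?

Yes

C (capacitance) has dimensions [I^2 L^-2 M^-1 T^4].
E (energy) has dimensions [L^2 M T^-2].
V (voltage) has dimensions [I^-1 L^2 M T^-3].

Left side: [L^2 M T^-2]
Right side: [L^2 M T^-2]

Both sides have the same dimensions, so the equation is dimensionally consistent.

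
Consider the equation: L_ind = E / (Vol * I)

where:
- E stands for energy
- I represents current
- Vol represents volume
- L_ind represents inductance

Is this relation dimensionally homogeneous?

No

E (energy) has dimensions [L^2 M T^-2].
I (current) has dimensions [I].
Vol (volume) has dimensions [L^3].
L_ind (inductance) has dimensions [I^-2 L^2 M T^-2].

Left side: [I^-2 L^2 M T^-2]
Right side: [I^-1 L^-1 M T^-2]

The two sides have different dimensions, so the equation is NOT dimensionally consistent.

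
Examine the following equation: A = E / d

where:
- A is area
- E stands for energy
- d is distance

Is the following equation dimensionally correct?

No

A (area) has dimensions [L^2].
E (energy) has dimensions [L^2 M T^-2].
d (distance) has dimensions [L].

Left side: [L^2]
Right side: [L M T^-2]

The two sides have different dimensions, so the equation is NOT dimensionally consistent.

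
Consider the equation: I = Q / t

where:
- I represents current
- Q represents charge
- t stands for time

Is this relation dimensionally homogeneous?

Yes

I (current) has dimensions [I].
Q (charge) has dimensions [I T].
t (time) has dimensions [T].

Left side: [I]
Right side: [I]

Both sides have the same dimensions, so the equation is dimensionally consistent.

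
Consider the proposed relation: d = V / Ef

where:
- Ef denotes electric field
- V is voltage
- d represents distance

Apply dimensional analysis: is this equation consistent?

Yes

Ef (electric field) has dimensions [I^-1 L M T^-3].
V (voltage) has dimensions [I^-1 L^2 M T^-3].
d (distance) has dimensions [L].

Left side: [L]
Right side: [L]

Both sides have the same dimensions, so the equation is dimensionally consistent.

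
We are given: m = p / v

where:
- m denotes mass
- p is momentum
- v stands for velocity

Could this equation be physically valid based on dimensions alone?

Yes

m (mass) has dimensions [M].
p (momentum) has dimensions [L M T^-1].
v (velocity) has dimensions [L T^-1].

Left side: [M]
Right side: [M]

Both sides have the same dimensions, so the equation is dimensionally consistent.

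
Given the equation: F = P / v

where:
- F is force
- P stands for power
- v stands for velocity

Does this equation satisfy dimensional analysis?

Yes

F (force) has dimensions [L M T^-2].
P (power) has dimensions [L^2 M T^-3].
v (velocity) has dimensions [L T^-1].

Left side: [L M T^-2]
Right side: [L M T^-2]

Both sides have the same dimensions, so the equation is dimensionally consistent.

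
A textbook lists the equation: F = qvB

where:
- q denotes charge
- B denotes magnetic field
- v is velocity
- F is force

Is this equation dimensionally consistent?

Yes

q (charge) has dimensions [I T].
B (magnetic field) has dimensions [I^-1 M T^-2].
v (velocity) has dimensions [L T^-1].
F (force) has dimensions [L M T^-2].

Left side: [L M T^-2]
Right side: [L M T^-2]

Both sides have the same dimensions, so the equation is dimensionally consistent.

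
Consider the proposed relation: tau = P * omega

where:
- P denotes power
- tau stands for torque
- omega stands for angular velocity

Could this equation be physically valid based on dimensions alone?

No

P (power) has dimensions [L^2 M T^-3].
tau (torque) has dimensions [L^2 M T^-2].
omega (angular velocity) has dimensions [T^-1].

Left side: [L^2 M T^-2]
Right side: [L^2 M T^-4]

The two sides have different dimensions, so the equation is NOT dimensionally consistent.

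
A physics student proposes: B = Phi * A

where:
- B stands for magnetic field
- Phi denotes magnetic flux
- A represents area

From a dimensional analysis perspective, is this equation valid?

No

B (magnetic field) has dimensions [I^-1 M T^-2].
Phi (magnetic flux) has dimensions [I^-1 L^2 M T^-2].
A (area) has dimensions [L^2].

Left side: [I^-1 M T^-2]
Right side: [I^-1 L^4 M T^-2]

The two sides have different dimensions, so the equation is NOT dimensionally consistent.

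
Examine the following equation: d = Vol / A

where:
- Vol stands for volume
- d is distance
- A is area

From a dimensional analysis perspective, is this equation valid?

Yes

Vol (volume) has dimensions [L^3].
d (distance) has dimensions [L].
A (area) has dimensions [L^2].

Left side: [L]
Right side: [L]

Both sides have the same dimensions, so the equation is dimensionally consistent.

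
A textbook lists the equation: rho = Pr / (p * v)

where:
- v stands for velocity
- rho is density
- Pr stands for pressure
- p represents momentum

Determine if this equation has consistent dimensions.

No

v (velocity) has dimensions [L T^-1].
rho (density) has dimensions [L^-3 M].
Pr (pressure) has dimensions [L^-1 M T^-2].
p (momentum) has dimensions [L M T^-1].

Left side: [L^-3 M]
Right side: [L^-3]

The two sides have different dimensions, so the equation is NOT dimensionally consistent.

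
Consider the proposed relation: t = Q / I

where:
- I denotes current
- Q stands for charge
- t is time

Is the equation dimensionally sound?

Yes

I (current) has dimensions [I].
Q (charge) has dimensions [I T].
t (time) has dimensions [T].

Left side: [T]
Right side: [T]

Both sides have the same dimensions, so the equation is dimensionally consistent.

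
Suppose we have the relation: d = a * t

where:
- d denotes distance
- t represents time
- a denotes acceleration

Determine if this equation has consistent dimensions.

No

d (distance) has dimensions [L].
t (time) has dimensions [T].
a (acceleration) has dimensions [L T^-2].

Left side: [L]
Right side: [L T^-1]

The two sides have different dimensions, so the equation is NOT dimensionally consistent.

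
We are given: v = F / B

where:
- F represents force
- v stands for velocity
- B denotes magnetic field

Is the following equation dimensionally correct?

No

F (force) has dimensions [L M T^-2].
v (velocity) has dimensions [L T^-1].
B (magnetic field) has dimensions [I^-1 M T^-2].

Left side: [L T^-1]
Right side: [I L]

The two sides have different dimensions, so the equation is NOT dimensionally consistent.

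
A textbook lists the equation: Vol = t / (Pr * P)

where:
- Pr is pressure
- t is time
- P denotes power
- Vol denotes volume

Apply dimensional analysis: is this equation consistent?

No

Pr (pressure) has dimensions [L^-1 M T^-2].
t (time) has dimensions [T].
P (power) has dimensions [L^2 M T^-3].
Vol (volume) has dimensions [L^3].

Left side: [L^3]
Right side: [L^-1 M^-2 T^6]

The two sides have different dimensions, so the equation is NOT dimensionally consistent.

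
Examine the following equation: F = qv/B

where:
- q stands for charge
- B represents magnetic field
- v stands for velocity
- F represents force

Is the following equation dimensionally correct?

No

q (charge) has dimensions [I T].
B (magnetic field) has dimensions [I^-1 M T^-2].
v (velocity) has dimensions [L T^-1].
F (force) has dimensions [L M T^-2].

Left side: [L M T^-2]
Right side: [I^2 L M^-1 T^2]

The two sides have different dimensions, so the equation is NOT dimensionally consistent.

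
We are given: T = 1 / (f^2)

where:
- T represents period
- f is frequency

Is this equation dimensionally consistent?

No

T (period) has dimensions [T].
f (frequency) has dimensions [T^-1].

Left side: [T]
Right side: [T^2]

The two sides have different dimensions, so the equation is NOT dimensionally consistent.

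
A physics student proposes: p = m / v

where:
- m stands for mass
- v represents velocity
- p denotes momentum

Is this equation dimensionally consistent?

No

m (mass) has dimensions [M].
v (velocity) has dimensions [L T^-1].
p (momentum) has dimensions [L M T^-1].

Left side: [L M T^-1]
Right side: [L^-1 M T]

The two sides have different dimensions, so the equation is NOT dimensionally consistent.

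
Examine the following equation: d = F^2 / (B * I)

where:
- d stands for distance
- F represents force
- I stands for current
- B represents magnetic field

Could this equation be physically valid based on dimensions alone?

No

d (distance) has dimensions [L].
F (force) has dimensions [L M T^-2].
I (current) has dimensions [I].
B (magnetic field) has dimensions [I^-1 M T^-2].

Left side: [L]
Right side: [L^2 M T^-2]

The two sides have different dimensions, so the equation is NOT dimensionally consistent.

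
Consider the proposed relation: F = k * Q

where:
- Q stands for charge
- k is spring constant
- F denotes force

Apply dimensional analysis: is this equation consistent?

No

Q (charge) has dimensions [I T].
k (spring constant) has dimensions [M T^-2].
F (force) has dimensions [L M T^-2].

Left side: [L M T^-2]
Right side: [I M T^-1]

The two sides have different dimensions, so the equation is NOT dimensionally consistent.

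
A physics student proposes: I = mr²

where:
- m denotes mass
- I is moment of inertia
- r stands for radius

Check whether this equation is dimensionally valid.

Yes

m (mass) has dimensions [M].
I (moment of inertia) has dimensions [L^2 M].
r (radius) has dimensions [L].

Left side: [L^2 M]
Right side: [L^2 M]

Both sides have the same dimensions, so the equation is dimensionally consistent.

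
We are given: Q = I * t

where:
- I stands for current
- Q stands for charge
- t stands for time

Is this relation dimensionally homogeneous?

Yes

I (current) has dimensions [I].
Q (charge) has dimensions [I T].
t (time) has dimensions [T].

Left side: [I T]
Right side: [I T]

Both sides have the same dimensions, so the equation is dimensionally consistent.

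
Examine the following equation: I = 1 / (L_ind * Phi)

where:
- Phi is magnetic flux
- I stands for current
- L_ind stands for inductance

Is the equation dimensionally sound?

No

Phi (magnetic flux) has dimensions [I^-1 L^2 M T^-2].
I (current) has dimensions [I].
L_ind (inductance) has dimensions [I^-2 L^2 M T^-2].

Left side: [I]
Right side: [I^3 L^-4 M^-2 T^4]

The two sides have different dimensions, so the equation is NOT dimensionally consistent.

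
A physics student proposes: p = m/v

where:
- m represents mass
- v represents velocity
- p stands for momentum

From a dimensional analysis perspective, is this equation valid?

No

m (mass) has dimensions [M].
v (velocity) has dimensions [L T^-1].
p (momentum) has dimensions [L M T^-1].

Left side: [L M T^-1]
Right side: [L^-1 M T]

The two sides have different dimensions, so the equation is NOT dimensionally consistent.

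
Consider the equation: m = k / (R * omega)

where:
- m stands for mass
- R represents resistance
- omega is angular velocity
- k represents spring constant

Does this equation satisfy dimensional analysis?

No

m (mass) has dimensions [M].
R (resistance) has dimensions [I^-2 L^2 M T^-3].
omega (angular velocity) has dimensions [T^-1].
k (spring constant) has dimensions [M T^-2].

Left side: [M]
Right side: [I^2 L^-2 T^2]

The two sides have different dimensions, so the equation is NOT dimensionally consistent.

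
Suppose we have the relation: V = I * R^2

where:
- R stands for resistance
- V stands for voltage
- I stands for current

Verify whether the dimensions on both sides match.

No

R (resistance) has dimensions [I^-2 L^2 M T^-3].
V (voltage) has dimensions [I^-1 L^2 M T^-3].
I (current) has dimensions [I].

Left side: [I^-1 L^2 M T^-3]
Right side: [I^-3 L^4 M^2 T^-6]

The two sides have different dimensions, so the equation is NOT dimensionally consistent.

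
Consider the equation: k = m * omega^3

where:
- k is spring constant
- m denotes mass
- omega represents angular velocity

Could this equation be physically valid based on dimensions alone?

No

k (spring constant) has dimensions [M T^-2].
m (mass) has dimensions [M].
omega (angular velocity) has dimensions [T^-1].

Left side: [M T^-2]
Right side: [M T^-3]

The two sides have different dimensions, so the equation is NOT dimensionally consistent.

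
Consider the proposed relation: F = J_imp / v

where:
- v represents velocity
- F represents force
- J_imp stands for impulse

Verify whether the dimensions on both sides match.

No

v (velocity) has dimensions [L T^-1].
F (force) has dimensions [L M T^-2].
J_imp (impulse) has dimensions [L M T^-1].

Left side: [L M T^-2]
Right side: [M]

The two sides have different dimensions, so the equation is NOT dimensionally consistent.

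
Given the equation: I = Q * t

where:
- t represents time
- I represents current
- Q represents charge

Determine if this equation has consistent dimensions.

No

t (time) has dimensions [T].
I (current) has dimensions [I].
Q (charge) has dimensions [I T].

Left side: [I]
Right side: [I T^2]

The two sides have different dimensions, so the equation is NOT dimensionally consistent.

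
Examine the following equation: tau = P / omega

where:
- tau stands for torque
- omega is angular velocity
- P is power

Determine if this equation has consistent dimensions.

Yes

tau (torque) has dimensions [L^2 M T^-2].
omega (angular velocity) has dimensions [T^-1].
P (power) has dimensions [L^2 M T^-3].

Left side: [L^2 M T^-2]
Right side: [L^2 M T^-2]

Both sides have the same dimensions, so the equation is dimensionally consistent.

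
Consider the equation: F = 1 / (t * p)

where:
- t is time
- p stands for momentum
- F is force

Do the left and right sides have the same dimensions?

No

t (time) has dimensions [T].
p (momentum) has dimensions [L M T^-1].
F (force) has dimensions [L M T^-2].

Left side: [L M T^-2]
Right side: [L^-1 M^-1]

The two sides have different dimensions, so the equation is NOT dimensionally consistent.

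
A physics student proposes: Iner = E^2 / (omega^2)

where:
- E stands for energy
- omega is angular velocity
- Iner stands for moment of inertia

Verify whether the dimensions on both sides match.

No

E (energy) has dimensions [L^2 M T^-2].
omega (angular velocity) has dimensions [T^-1].
Iner (moment of inertia) has dimensions [L^2 M].

Left side: [L^2 M]
Right side: [L^4 M^2 T^-2]

The two sides have different dimensions, so the equation is NOT dimensionally consistent.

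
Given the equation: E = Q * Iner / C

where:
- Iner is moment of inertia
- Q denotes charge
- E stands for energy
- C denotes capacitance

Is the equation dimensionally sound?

No

Iner (moment of inertia) has dimensions [L^2 M].
Q (charge) has dimensions [I T].
E (energy) has dimensions [L^2 M T^-2].
C (capacitance) has dimensions [I^2 L^-2 M^-1 T^4].

Left side: [L^2 M T^-2]
Right side: [I^-1 L^4 M^2 T^-3]

The two sides have different dimensions, so the equation is NOT dimensionally consistent.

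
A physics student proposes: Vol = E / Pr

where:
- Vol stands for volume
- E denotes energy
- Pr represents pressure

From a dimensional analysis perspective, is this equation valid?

Yes

Vol (volume) has dimensions [L^3].
E (energy) has dimensions [L^2 M T^-2].
Pr (pressure) has dimensions [L^-1 M T^-2].

Left side: [L^3]
Right side: [L^3]

Both sides have the same dimensions, so the equation is dimensionally consistent.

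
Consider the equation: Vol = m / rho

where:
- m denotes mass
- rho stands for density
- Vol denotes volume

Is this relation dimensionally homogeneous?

Yes

m (mass) has dimensions [M].
rho (density) has dimensions [L^-3 M].
Vol (volume) has dimensions [L^3].

Left side: [L^3]
Right side: [L^3]

Both sides have the same dimensions, so the equation is dimensionally consistent.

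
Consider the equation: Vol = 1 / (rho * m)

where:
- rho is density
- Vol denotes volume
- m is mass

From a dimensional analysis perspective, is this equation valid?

No

rho (density) has dimensions [L^-3 M].
Vol (volume) has dimensions [L^3].
m (mass) has dimensions [M].

Left side: [L^3]
Right side: [L^3 M^-2]

The two sides have different dimensions, so the equation is NOT dimensionally consistent.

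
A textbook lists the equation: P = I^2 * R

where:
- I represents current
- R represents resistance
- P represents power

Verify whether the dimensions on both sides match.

Yes

I (current) has dimensions [I].
R (resistance) has dimensions [I^-2 L^2 M T^-3].
P (power) has dimensions [L^2 M T^-3].

Left side: [L^2 M T^-3]
Right side: [L^2 M T^-3]

Both sides have the same dimensions, so the equation is dimensionally consistent.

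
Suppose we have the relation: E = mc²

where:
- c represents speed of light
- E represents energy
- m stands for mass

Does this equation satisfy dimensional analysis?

Yes

c (speed of light) has dimensions [L T^-1].
E (energy) has dimensions [L^2 M T^-2].
m (mass) has dimensions [M].

Left side: [L^2 M T^-2]
Right side: [L^2 M T^-2]

Both sides have the same dimensions, so the equation is dimensionally consistent.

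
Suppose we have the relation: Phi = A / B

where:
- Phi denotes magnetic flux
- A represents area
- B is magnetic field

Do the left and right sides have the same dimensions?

No

Phi (magnetic flux) has dimensions [I^-1 L^2 M T^-2].
A (area) has dimensions [L^2].
B (magnetic field) has dimensions [I^-1 M T^-2].

Left side: [I^-1 L^2 M T^-2]
Right side: [I L^2 M^-1 T^2]

The two sides have different dimensions, so the equation is NOT dimensionally consistent.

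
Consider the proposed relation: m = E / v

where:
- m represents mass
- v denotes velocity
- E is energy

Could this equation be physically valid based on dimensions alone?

No

m (mass) has dimensions [M].
v (velocity) has dimensions [L T^-1].
E (energy) has dimensions [L^2 M T^-2].

Left side: [M]
Right side: [L M T^-1]

The two sides have different dimensions, so the equation is NOT dimensionally consistent.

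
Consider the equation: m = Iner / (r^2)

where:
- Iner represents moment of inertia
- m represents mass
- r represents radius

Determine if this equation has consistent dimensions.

Yes

Iner (moment of inertia) has dimensions [L^2 M].
m (mass) has dimensions [M].
r (radius) has dimensions [L].

Left side: [M]
Right side: [M]

Both sides have the same dimensions, so the equation is dimensionally consistent.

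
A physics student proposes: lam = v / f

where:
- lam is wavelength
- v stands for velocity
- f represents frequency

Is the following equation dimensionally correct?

Yes

lam (wavelength) has dimensions [L].
v (velocity) has dimensions [L T^-1].
f (frequency) has dimensions [T^-1].

Left side: [L]
Right side: [L]

Both sides have the same dimensions, so the equation is dimensionally consistent.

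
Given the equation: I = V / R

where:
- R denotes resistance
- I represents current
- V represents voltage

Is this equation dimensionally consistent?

Yes

R (resistance) has dimensions [I^-2 L^2 M T^-3].
I (current) has dimensions [I].
V (voltage) has dimensions [I^-1 L^2 M T^-3].

Left side: [I]
Right side: [I]

Both sides have the same dimensions, so the equation is dimensionally consistent.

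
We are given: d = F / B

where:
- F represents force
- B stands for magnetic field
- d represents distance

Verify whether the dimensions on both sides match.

No

F (force) has dimensions [L M T^-2].
B (magnetic field) has dimensions [I^-1 M T^-2].
d (distance) has dimensions [L].

Left side: [L]
Right side: [I L]

The two sides have different dimensions, so the equation is NOT dimensionally consistent.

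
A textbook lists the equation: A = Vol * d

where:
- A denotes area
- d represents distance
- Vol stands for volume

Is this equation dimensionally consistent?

No

A (area) has dimensions [L^2].
d (distance) has dimensions [L].
Vol (volume) has dimensions [L^3].

Left side: [L^2]
Right side: [L^4]

The two sides have different dimensions, so the equation is NOT dimensionally consistent.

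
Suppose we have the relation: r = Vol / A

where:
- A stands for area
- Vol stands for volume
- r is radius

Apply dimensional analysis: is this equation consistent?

Yes

A (area) has dimensions [L^2].
Vol (volume) has dimensions [L^3].
r (radius) has dimensions [L].

Left side: [L]
Right side: [L]

Both sides have the same dimensions, so the equation is dimensionally consistent.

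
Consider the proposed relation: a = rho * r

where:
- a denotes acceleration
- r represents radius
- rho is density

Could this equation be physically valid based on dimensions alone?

No

a (acceleration) has dimensions [L T^-2].
r (radius) has dimensions [L].
rho (density) has dimensions [L^-3 M].

Left side: [L T^-2]
Right side: [L^-2 M]

The two sides have different dimensions, so the equation is NOT dimensionally consistent.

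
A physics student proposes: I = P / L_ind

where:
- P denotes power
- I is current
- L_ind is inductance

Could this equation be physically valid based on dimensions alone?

No

P (power) has dimensions [L^2 M T^-3].
I (current) has dimensions [I].
L_ind (inductance) has dimensions [I^-2 L^2 M T^-2].

Left side: [I]
Right side: [I^2 T^-1]

The two sides have different dimensions, so the equation is NOT dimensionally consistent.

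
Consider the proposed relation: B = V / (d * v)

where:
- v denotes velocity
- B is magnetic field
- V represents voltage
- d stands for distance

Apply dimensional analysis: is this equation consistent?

Yes

v (velocity) has dimensions [L T^-1].
B (magnetic field) has dimensions [I^-1 M T^-2].
V (voltage) has dimensions [I^-1 L^2 M T^-3].
d (distance) has dimensions [L].

Left side: [I^-1 M T^-2]
Right side: [I^-1 M T^-2]

Both sides have the same dimensions, so the equation is dimensionally consistent.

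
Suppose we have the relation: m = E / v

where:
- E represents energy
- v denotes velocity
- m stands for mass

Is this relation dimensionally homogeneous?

No

E (energy) has dimensions [L^2 M T^-2].
v (velocity) has dimensions [L T^-1].
m (mass) has dimensions [M].

Left side: [M]
Right side: [L M T^-1]

The two sides have different dimensions, so the equation is NOT dimensionally consistent.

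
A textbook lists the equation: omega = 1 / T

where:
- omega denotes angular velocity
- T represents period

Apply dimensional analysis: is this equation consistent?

Yes

omega (angular velocity) has dimensions [T^-1].
T (period) has dimensions [T].

Left side: [T^-1]
Right side: [T^-1]

Both sides have the same dimensions, so the equation is dimensionally consistent.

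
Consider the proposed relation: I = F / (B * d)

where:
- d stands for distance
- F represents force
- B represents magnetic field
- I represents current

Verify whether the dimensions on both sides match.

Yes

d (distance) has dimensions [L].
F (force) has dimensions [L M T^-2].
B (magnetic field) has dimensions [I^-1 M T^-2].
I (current) has dimensions [I].

Left side: [I]
Right side: [I]

Both sides have the same dimensions, so the equation is dimensionally consistent.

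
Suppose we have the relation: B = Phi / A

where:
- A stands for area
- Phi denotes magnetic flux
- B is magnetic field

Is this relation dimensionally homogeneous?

Yes

A (area) has dimensions [L^2].
Phi (magnetic flux) has dimensions [I^-1 L^2 M T^-2].
B (magnetic field) has dimensions [I^-1 M T^-2].

Left side: [I^-1 M T^-2]
Right side: [I^-1 M T^-2]

Both sides have the same dimensions, so the equation is dimensionally consistent.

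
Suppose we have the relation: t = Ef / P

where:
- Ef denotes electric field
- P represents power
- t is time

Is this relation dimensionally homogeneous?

No

Ef (electric field) has dimensions [I^-1 L M T^-3].
P (power) has dimensions [L^2 M T^-3].
t (time) has dimensions [T].

Left side: [T]
Right side: [I^-1 L^-1]

The two sides have different dimensions, so the equation is NOT dimensionally consistent.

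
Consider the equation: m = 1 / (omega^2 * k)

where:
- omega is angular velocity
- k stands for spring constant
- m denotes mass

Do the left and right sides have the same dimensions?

No

omega (angular velocity) has dimensions [T^-1].
k (spring constant) has dimensions [M T^-2].
m (mass) has dimensions [M].

Left side: [M]
Right side: [M^-1 T^4]

The two sides have different dimensions, so the equation is NOT dimensionally consistent.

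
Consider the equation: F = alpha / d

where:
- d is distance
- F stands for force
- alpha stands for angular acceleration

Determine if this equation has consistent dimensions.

No

d (distance) has dimensions [L].
F (force) has dimensions [L M T^-2].
alpha (angular acceleration) has dimensions [T^-2].

Left side: [L M T^-2]
Right side: [L^-1 T^-2]

The two sides have different dimensions, so the equation is NOT dimensionally consistent.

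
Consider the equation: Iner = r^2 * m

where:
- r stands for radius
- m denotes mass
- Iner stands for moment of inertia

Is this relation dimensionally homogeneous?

Yes

r (radius) has dimensions [L].
m (mass) has dimensions [M].
Iner (moment of inertia) has dimensions [L^2 M].

Left side: [L^2 M]
Right side: [L^2 M]

Both sides have the same dimensions, so the equation is dimensionally consistent.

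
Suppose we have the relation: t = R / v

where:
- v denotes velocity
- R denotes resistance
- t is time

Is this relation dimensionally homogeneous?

No

v (velocity) has dimensions [L T^-1].
R (resistance) has dimensions [I^-2 L^2 M T^-3].
t (time) has dimensions [T].

Left side: [T]
Right side: [I^-2 L M T^-2]

The two sides have different dimensions, so the equation is NOT dimensionally consistent.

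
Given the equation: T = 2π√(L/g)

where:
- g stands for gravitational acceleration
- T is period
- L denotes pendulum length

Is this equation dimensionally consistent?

Yes

g (gravitational acceleration) has dimensions [L T^-2].
T (period) has dimensions [T].
L (pendulum length) has dimensions [L].

Left side: [T]
Right side: [T]

Both sides have the same dimensions, so the equation is dimensionally consistent.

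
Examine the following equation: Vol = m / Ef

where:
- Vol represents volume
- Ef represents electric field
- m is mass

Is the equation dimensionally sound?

No

Vol (volume) has dimensions [L^3].
Ef (electric field) has dimensions [I^-1 L M T^-3].
m (mass) has dimensions [M].

Left side: [L^3]
Right side: [I L^-1 T^3]

The two sides have different dimensions, so the equation is NOT dimensionally consistent.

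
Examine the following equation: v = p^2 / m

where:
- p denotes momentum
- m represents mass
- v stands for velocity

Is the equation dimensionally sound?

No

p (momentum) has dimensions [L M T^-1].
m (mass) has dimensions [M].
v (velocity) has dimensions [L T^-1].

Left side: [L T^-1]
Right side: [L^2 M T^-2]

The two sides have different dimensions, so the equation is NOT dimensionally consistent.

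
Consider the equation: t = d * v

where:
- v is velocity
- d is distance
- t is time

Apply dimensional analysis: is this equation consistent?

No

v (velocity) has dimensions [L T^-1].
d (distance) has dimensions [L].
t (time) has dimensions [T].

Left side: [T]
Right side: [L^2 T^-1]

The two sides have different dimensions, so the equation is NOT dimensionally consistent.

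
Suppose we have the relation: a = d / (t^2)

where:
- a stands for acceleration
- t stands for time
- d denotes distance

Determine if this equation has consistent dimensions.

Yes

a (acceleration) has dimensions [L T^-2].
t (time) has dimensions [T].
d (distance) has dimensions [L].

Left side: [L T^-2]
Right side: [L T^-2]

Both sides have the same dimensions, so the equation is dimensionally consistent.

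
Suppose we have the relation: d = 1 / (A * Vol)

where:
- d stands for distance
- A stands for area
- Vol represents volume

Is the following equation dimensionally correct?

No

d (distance) has dimensions [L].
A (area) has dimensions [L^2].
Vol (volume) has dimensions [L^3].

Left side: [L]
Right side: [L^-5]

The two sides have different dimensions, so the equation is NOT dimensionally consistent.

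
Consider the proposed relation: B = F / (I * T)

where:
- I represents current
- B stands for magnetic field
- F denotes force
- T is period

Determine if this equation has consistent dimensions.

No

I (current) has dimensions [I].
B (magnetic field) has dimensions [I^-1 M T^-2].
F (force) has dimensions [L M T^-2].
T (period) has dimensions [T].

Left side: [I^-1 M T^-2]
Right side: [I^-1 L M T^-3]

The two sides have different dimensions, so the equation is NOT dimensionally consistent.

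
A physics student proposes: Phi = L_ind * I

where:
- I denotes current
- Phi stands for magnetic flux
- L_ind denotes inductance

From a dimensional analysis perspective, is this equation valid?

Yes

I (current) has dimensions [I].
Phi (magnetic flux) has dimensions [I^-1 L^2 M T^-2].
L_ind (inductance) has dimensions [I^-2 L^2 M T^-2].

Left side: [I^-1 L^2 M T^-2]
Right side: [I^-1 L^2 M T^-2]

Both sides have the same dimensions, so the equation is dimensionally consistent.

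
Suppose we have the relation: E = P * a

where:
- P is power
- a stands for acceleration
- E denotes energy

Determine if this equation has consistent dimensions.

No

P (power) has dimensions [L^2 M T^-3].
a (acceleration) has dimensions [L T^-2].
E (energy) has dimensions [L^2 M T^-2].

Left side: [L^2 M T^-2]
Right side: [L^3 M T^-5]

The two sides have different dimensions, so the equation is NOT dimensionally consistent.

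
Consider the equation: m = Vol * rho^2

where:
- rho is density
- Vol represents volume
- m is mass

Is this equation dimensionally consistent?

No

rho (density) has dimensions [L^-3 M].
Vol (volume) has dimensions [L^3].
m (mass) has dimensions [M].

Left side: [M]
Right side: [L^-3 M^2]

The two sides have different dimensions, so the equation is NOT dimensionally consistent.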